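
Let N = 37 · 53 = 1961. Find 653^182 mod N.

Mod 37: 653 ≡ 24; by Fermat, exponent reduces to 182 mod 36 = 2; 24^2 ≡ 21 (mod 37).
Mod 53: 653 ≡ 17; by Fermat, exponent reduces to 182 mod 52 = 26; 17^26 ≡ 1 (mod 53).
Combine by CRT: x ≡ 21 (mod 37), x ≡ 1 (mod 53) ⇒ x ≡ 1538 (mod 1961).

1538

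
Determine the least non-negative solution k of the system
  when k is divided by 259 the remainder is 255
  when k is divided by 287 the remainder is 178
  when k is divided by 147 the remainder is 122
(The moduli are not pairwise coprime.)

56717

gcd(259, 287) = 7 and 7 | (178 − 255), so the pair is consistent; merging gives k ≡ 3622 (mod 10619), where 10619 = lcm(259, 287).
gcd(10619, 147) = 7 and 7 | (122 − 3622), so the pair is consistent; merging gives k ≡ 56717 (mod 222999), where 222999 = lcm(10619, 147).
The solution is unique modulo lcm(259, 287, 147) = 222999.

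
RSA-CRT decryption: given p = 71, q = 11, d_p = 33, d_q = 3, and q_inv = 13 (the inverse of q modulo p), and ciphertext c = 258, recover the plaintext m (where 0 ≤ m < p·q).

48

m₁ = c^(d_p) mod p: c ≡ 45 (mod 71), and 45^33 mod 71 = 48.
m₂ = c^(d_q) mod q: c ≡ 5 (mod 11), and 5^3 mod 11 = 4.
h = q_inv·(m₁ − m₂) mod p = 13·(48 − 4) mod 71 = 4.
m = m₂ + h·q = 4 + 4·11 = 48.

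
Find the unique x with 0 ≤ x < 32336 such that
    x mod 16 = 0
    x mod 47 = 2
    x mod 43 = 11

30928

From x ≡ 0 (mod 16) write x = 0 + 16t. Substituting into x ≡ 2 (mod 47) gives 16t ≡ 2 (mod 47), and since 16⁻¹ ≡ 3 (mod 47), t ≡ 6. Hence x ≡ 0 + 16·6 = 96 (mod 752).
From x ≡ 96 (mod 752) write x = 96 + 752t. Substituting into x ≡ 11 (mod 43) gives 752t ≡ 1 (mod 43), and since 21⁻¹ ≡ 41 (mod 43), t ≡ 41. Hence x ≡ 96 + 752·41 = 30928 (mod 32336).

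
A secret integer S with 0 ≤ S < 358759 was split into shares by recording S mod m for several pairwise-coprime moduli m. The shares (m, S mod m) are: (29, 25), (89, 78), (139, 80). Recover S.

The moduli are pairwise coprime; N = 29·89·139 = 358759.
N/29 = 12371; 12371 ≡ 17 (mod 29); 17·12 ≡ 1, so inverse 12.
N/89 = 4031; 4031 ≡ 26 (mod 89); 26·24 ≡ 1, so inverse 24.
N/139 = 2581; 2581 ≡ 79 (mod 139); 79·44 ≡ 1, so inverse 44.
S ≡ 25·12371·12 + 78·4031·24 + 80·2581·44 = 20342452.
20342452 mod 358759 = 251948.

251948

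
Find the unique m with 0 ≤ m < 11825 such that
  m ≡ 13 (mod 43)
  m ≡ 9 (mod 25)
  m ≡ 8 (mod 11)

10634

The moduli are pairwise coprime; N = 43·25·11 = 11825.
N/43 = 275; 275 ≡ 17 (mod 43); 17·38 ≡ 1, so inverse 38.
N/25 = 473; 473 ≡ 23 (mod 25); 23·12 ≡ 1, so inverse 12.
N/11 = 1075; 1075 ≡ 8 (mod 11); 8·7 ≡ 1, so inverse 7.
m ≡ 13·275·38 + 9·473·12 + 8·1075·7 = 247134.
247134 mod 11825 = 10634.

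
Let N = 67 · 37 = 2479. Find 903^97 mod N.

Mod 67: 903 ≡ 32; by Fermat, exponent reduces to 97 mod 66 = 31; 32^31 ≡ 7 (mod 67).
Mod 37: 903 ≡ 15; by Fermat, exponent reduces to 97 mod 36 = 25; 15^25 ≡ 2 (mod 37).
Combine by CRT: x ≡ 7 (mod 67), x ≡ 2 (mod 37) ⇒ x ≡ 409 (mod 2479).

409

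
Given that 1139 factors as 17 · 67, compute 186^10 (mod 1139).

545

Mod 17: 186 ≡ 16; 16^10 ≡ 1 (mod 17).
Mod 67: 186 ≡ 52; 52^10 ≡ 9 (mod 67).
Combine by CRT: x ≡ 1 (mod 17), x ≡ 9 (mod 67) ⇒ x ≡ 545 (mod 1139).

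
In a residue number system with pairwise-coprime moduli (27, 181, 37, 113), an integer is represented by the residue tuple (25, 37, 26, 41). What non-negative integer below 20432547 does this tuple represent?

2192128

From x ≡ 25 (mod 27) write x = 25 + 27t. Substituting into x ≡ 37 (mod 181) gives 27t ≡ 12 (mod 181), and since 27⁻¹ ≡ 114 (mod 181), t ≡ 101. Hence x ≡ 25 + 27·101 = 2752 (mod 4887).
From x ≡ 2752 (mod 4887) write x = 2752 + 4887t. Substituting into x ≡ 26 (mod 37) gives 4887t ≡ 12 (mod 37), and since 3⁻¹ ≡ 25 (mod 37), t ≡ 4. Hence x ≡ 2752 + 4887·4 = 22300 (mod 180819).
From x ≡ 22300 (mod 180819) write x = 22300 + 180819t. Substituting into x ≡ 41 (mod 113) gives 180819t ≡ 2 (mod 113), and since 19⁻¹ ≡ 6 (mod 113), t ≡ 12. Hence x ≡ 22300 + 180819·12 = 2192128 (mod 20432547).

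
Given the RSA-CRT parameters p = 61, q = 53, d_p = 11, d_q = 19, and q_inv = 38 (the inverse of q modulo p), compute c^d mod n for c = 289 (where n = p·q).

m₁ = c^(d_p) mod p: c ≡ 45 (mod 61), and 45^11 mod 61 = 36.
m₂ = c^(d_q) mod q: c ≡ 24 (mod 53), and 24^19 mod 53 = 28.
h = q_inv·(m₁ − m₂) mod p = 38·(36 − 28) mod 61 = 60.
m = m₂ + h·q = 28 + 60·53 = 3208.

3208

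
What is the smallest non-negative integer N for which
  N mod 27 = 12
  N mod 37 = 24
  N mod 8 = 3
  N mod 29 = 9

32547

The moduli are pairwise coprime; M = 27·37·8·29 = 231768.
M/27 = 8584; 8584 ≡ 25 (mod 27); 25·13 ≡ 1, so inverse 13.
M/37 = 6264; 6264 ≡ 11 (mod 37); 11·27 ≡ 1, so inverse 27.
M/8 = 28971; 28971 ≡ 3 (mod 8); 3·3 ≡ 1, so inverse 3.
M/29 = 7992; 7992 ≡ 17 (mod 29); 17·12 ≡ 1, so inverse 12.
N ≡ 12·8584·13 + 24·6264·27 + 3·28971·3 + 9·7992·12 = 6522051.
6522051 mod 231768 = 32547.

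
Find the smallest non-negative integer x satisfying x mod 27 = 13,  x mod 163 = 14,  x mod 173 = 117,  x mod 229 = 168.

From x ≡ 13 (mod 27) write x = 13 + 27t. Substituting into x ≡ 14 (mod 163) gives 27t ≡ 1 (mod 163), and since 27⁻¹ ≡ 157 (mod 163), t ≡ 157. Hence x ≡ 13 + 27·157 = 4252 (mod 4401).
From x ≡ 4252 (mod 4401) write x = 4252 + 4401t. Substituting into x ≡ 117 (mod 173) gives 4401t ≡ 17 (mod 173), and since 76⁻¹ ≡ 107 (mod 173), t ≡ 89. Hence x ≡ 4252 + 4401·89 = 395941 (mod 761373).
From x ≡ 395941 (mod 761373) write x = 395941 + 761373t. Substituting into x ≡ 168 (mod 229) gives 761373t ≡ 168 (mod 229), and since 177⁻¹ ≡ 22 (mod 229), t ≡ 32. Hence x ≡ 395941 + 761373·32 = 24759877 (mod 174354417).

24759877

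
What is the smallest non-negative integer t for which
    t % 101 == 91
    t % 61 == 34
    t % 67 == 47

221281

The moduli are pairwise coprime; N = 101·61·67 = 412787.
N/101 = 4087; 4087 ≡ 47 (mod 101); 47·43 ≡ 1, so inverse 43.
N/61 = 6767; 6767 ≡ 57 (mod 61); 57·15 ≡ 1, so inverse 15.
N/67 = 6161; 6161 ≡ 64 (mod 67); 64·22 ≡ 1, so inverse 22.
t ≡ 91·4087·43 + 34·6767·15 + 47·6161·22 = 25814075.
25814075 mod 412787 = 221281.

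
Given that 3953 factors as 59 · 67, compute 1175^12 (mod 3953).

Mod 59: 1175 ≡ 54; 54^12 ≡ 41 (mod 59).
Mod 67: 1175 ≡ 36; 36^12 ≡ 59 (mod 67).
Combine by CRT: x ≡ 41 (mod 59), x ≡ 59 (mod 67) ⇒ x ≡ 2873 (mod 3953).

2873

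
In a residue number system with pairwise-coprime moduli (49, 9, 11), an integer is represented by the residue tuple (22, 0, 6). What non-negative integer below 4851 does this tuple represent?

From x ≡ 22 (mod 49) write x = 22 + 49t. Substituting into x ≡ 0 (mod 9) gives 49t ≡ 5 (mod 9), and since 4⁻¹ ≡ 7 (mod 9), t ≡ 8. Hence x ≡ 22 + 49·8 = 414 (mod 441).
From x ≡ 414 (mod 441) write x = 414 + 441t. Substituting into x ≡ 6 (mod 11) gives 441t ≡ 10 (mod 11), and since 1⁻¹ ≡ 1 (mod 11), t ≡ 10. Hence x ≡ 414 + 441·10 = 4824 (mod 4851).

4824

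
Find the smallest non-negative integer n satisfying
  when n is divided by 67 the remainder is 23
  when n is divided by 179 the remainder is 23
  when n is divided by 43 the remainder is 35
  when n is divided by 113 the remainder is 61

21623402

From n ≡ 23 (mod 67) write n = 23 + 67t. Substituting into n ≡ 23 (mod 179) gives 67t ≡ 0 (mod 179), and since 67⁻¹ ≡ 171 (mod 179), t ≡ 0. Hence n ≡ 23 + 67·0 = 23 (mod 11993).
From n ≡ 23 (mod 11993) write n = 23 + 11993t. Substituting into n ≡ 35 (mod 43) gives 11993t ≡ 12 (mod 43), and since 39⁻¹ ≡ 32 (mod 43), t ≡ 40. Hence n ≡ 23 + 11993·40 = 479743 (mod 515699).
From n ≡ 479743 (mod 515699) write n = 479743 + 515699t. Substituting into n ≡ 61 (mod 113) gives 515699t ≡ 3 (mod 113), and since 80⁻¹ ≡ 89 (mod 113), t ≡ 41. Hence n ≡ 479743 + 515699·41 = 21623402 (mod 58273987).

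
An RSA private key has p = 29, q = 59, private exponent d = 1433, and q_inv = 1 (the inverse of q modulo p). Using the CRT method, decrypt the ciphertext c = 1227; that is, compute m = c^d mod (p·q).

672

d_p = d mod (p−1) = 1433 mod 28 = 5; d_q = d mod (q−1) = 41.
m₁ = c^(d_p) mod p: c ≡ 9 (mod 29), and 9^5 mod 29 = 5.
m₂ = c^(d_q) mod q: c ≡ 47 (mod 59), and 47^41 mod 59 = 23.
h = q_inv·(m₁ − m₂) mod p = 1·(5 − 23) mod 29 = 11.
m = m₂ + h·q = 23 + 11·59 = 672.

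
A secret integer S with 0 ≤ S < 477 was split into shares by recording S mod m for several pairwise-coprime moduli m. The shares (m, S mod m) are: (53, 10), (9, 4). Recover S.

From S ≡ 10 (mod 53) write S = 10 + 53t. Substituting into S ≡ 4 (mod 9) gives 53t ≡ 3 (mod 9), and since 8⁻¹ ≡ 8 (mod 9), t ≡ 6. Hence S ≡ 10 + 53·6 = 328 (mod 477).

328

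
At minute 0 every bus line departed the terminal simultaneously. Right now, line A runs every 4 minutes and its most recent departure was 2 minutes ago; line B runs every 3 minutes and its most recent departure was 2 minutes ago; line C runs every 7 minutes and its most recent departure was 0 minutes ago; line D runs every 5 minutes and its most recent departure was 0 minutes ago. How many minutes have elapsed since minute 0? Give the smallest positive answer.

350

The moduli are pairwise coprime; N = 4·3·7·5 = 420.
N/4 = 105; 105 ≡ 1 (mod 4), inverse 1.
N/3 = 140; 140 ≡ 2 (mod 3); 2·2 ≡ 1, so inverse 2.
N/7 = 60; 60 ≡ 4 (mod 7); 4·2 ≡ 1, so inverse 2.
N/5 = 84; 84 ≡ 4 (mod 5); 4·4 ≡ 1, so inverse 4.
t ≡ 2·105·1 + 2·140·2 + 0·60·2 + 0·84·4 = 770.
770 mod 420 = 350.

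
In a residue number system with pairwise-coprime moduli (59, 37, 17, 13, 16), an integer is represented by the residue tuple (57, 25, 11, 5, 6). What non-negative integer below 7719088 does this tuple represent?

2199046

Combine the congruences pairwise.
From x ≡ 57 (mod 59) write x = 57 + 59t. Substituting into x ≡ 25 (mod 37) gives 59t ≡ 5 (mod 37), and since 22⁻¹ ≡ 32 (mod 37), t ≡ 12. Hence x ≡ 57 + 59·12 = 765 (mod 2183).
From x ≡ 765 (mod 2183) write x = 765 + 2183t. Substituting into x ≡ 11 (mod 17) gives 2183t ≡ 11 (mod 17), and since 7⁻¹ ≡ 5 (mod 17), t ≡ 4. Hence x ≡ 765 + 2183·4 = 9497 (mod 37111).
From x ≡ 9497 (mod 37111) write x = 9497 + 37111t. Substituting into x ≡ 5 (mod 13) gives 37111t ≡ 11 (mod 13), and since 9⁻¹ ≡ 3 (mod 13), t ≡ 7. Hence x ≡ 9497 + 37111·7 = 269274 (mod 482443).
From x ≡ 269274 (mod 482443) write x = 269274 + 482443t. Substituting into x ≡ 6 (mod 16) gives 482443t ≡ 12 (mod 16), and since 11⁻¹ ≡ 3 (mod 16), t ≡ 4. Hence x ≡ 269274 + 482443·4 = 2199046 (mod 7719088).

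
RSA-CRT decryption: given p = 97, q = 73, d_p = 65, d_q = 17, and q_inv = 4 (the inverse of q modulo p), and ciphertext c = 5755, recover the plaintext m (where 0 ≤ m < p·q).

m₁ = c^(d_p) mod p: c ≡ 32 (mod 97), and 32^65 mod 97 = 53.
m₂ = c^(d_q) mod q: c ≡ 61 (mod 73), and 61^17 mod 73 = 67.
h = q_inv·(m₁ − m₂) mod p = 4·(53 − 67) mod 97 = 41.
m = m₂ + h·q = 67 + 41·73 = 3060.

3060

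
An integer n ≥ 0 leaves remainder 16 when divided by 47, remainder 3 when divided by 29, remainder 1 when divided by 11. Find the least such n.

815

From n ≡ 16 (mod 47) write n = 16 + 47t. Substituting into n ≡ 3 (mod 29) gives 47t ≡ 16 (mod 29), and since 18⁻¹ ≡ 21 (mod 29), t ≡ 17. Hence n ≡ 16 + 47·17 = 815 (mod 1363).
From n ≡ 815 (mod 1363) write n = 815 + 1363t. Substituting into n ≡ 1 (mod 11) gives 1363t ≡ 0 (mod 11), and since 10⁻¹ ≡ 10 (mod 11), t ≡ 0. Hence n ≡ 815 + 1363·0 = 815 (mod 14993).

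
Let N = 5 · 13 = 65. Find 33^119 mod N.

2

Mod 5: 33 ≡ 3; by Fermat, exponent reduces to 119 mod 4 = 3; 3^3 ≡ 2 (mod 5).
Mod 13: 33 ≡ 7; by Fermat, exponent reduces to 119 mod 12 = 11; 7^11 ≡ 2 (mod 13).
Combine by CRT: x ≡ 2 (mod 5), x ≡ 2 (mod 13) ⇒ x ≡ 2 (mod 65).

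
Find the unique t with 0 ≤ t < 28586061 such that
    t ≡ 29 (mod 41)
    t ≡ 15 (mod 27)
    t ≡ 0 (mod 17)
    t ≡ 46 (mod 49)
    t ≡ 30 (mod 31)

2660109

The moduli are pairwise coprime; N = 41·27·17·49·31 = 28586061.
N/41 = 697221; 697221 ≡ 16 (mod 41); 16·18 ≡ 1, so inverse 18.
N/27 = 1058743; 1058743 ≡ 19 (mod 27); 19·10 ≡ 1, so inverse 10.
N/17 = 1681533; 1681533 ≡ 12 (mod 17); 12·10 ≡ 1, so inverse 10.
N/49 = 583389; 583389 ≡ 44 (mod 49); 44·39 ≡ 1, so inverse 39.
N/31 = 922131; 922131 ≡ 5 (mod 31); 5·25 ≡ 1, so inverse 25.
t ≡ 29·697221·18 + 15·1058743·10 + 0·1681533·10 + 46·583389·39 + 30·922131·25 = 2260958928.
2260958928 mod 28586061 = 2660109.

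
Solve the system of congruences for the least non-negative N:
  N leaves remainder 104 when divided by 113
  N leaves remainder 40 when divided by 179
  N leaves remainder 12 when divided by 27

The moduli are pairwise coprime; M = 113·179·27 = 546129.
M/113 = 4833; 4833 ≡ 87 (mod 113); 87·13 ≡ 1, so inverse 13.
M/179 = 3051; 3051 ≡ 8 (mod 179); 8·112 ≡ 1, so inverse 112.
M/27 = 20227; 20227 ≡ 4 (mod 27); 4·7 ≡ 1, so inverse 7.
N ≡ 104·4833·13 + 40·3051·112 + 12·20227·7 = 21901764.
21901764 mod 546129 = 56604.

56604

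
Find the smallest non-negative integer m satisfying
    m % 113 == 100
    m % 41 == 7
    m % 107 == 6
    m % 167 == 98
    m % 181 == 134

The moduli are pairwise coprime; N = 113·41·107·167·181 = 14984460937.
N/113 = 132605849; 132605849 ≡ 10 (mod 113); 10·34 ≡ 1, so inverse 34.
N/41 = 365474657; 365474657 ≡ 1 (mod 41), inverse 1.
N/107 = 140041691; 140041691 ≡ 91 (mod 107); 91·20 ≡ 1, so inverse 20.
N/167 = 89727311; 89727311 ≡ 48 (mod 167); 48·87 ≡ 1, so inverse 87.
N/181 = 82787077; 82787077 ≡ 30 (mod 181); 30·175 ≡ 1, so inverse 175.
m ≡ 100·132605849·34 + 7·365474657·1 + 6·140041691·20 + 98·89727311·87 + 134·82787077·175 = 3176595221355.
3176595221355 mod 14984460937 = 14873963648.

14873963648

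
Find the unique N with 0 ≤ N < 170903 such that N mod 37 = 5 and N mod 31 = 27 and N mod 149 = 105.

117517

The moduli are pairwise coprime; M = 37·31·149 = 170903.
M/37 = 4619; 4619 ≡ 31 (mod 37); 31·6 ≡ 1, so inverse 6.
M/31 = 5513; 5513 ≡ 26 (mod 31); 26·6 ≡ 1, so inverse 6.
M/149 = 1147; 1147 ≡ 104 (mod 149); 104·96 ≡ 1, so inverse 96.
N ≡ 5·4619·6 + 27·5513·6 + 105·1147·96 = 12593436.
12593436 mod 170903 = 117517.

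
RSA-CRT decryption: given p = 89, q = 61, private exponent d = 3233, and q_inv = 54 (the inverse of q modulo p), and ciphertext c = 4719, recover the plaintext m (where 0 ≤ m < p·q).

d_p = d mod (p−1) = 3233 mod 88 = 65; d_q = d mod (q−1) = 53.
m₁ = c^(d_p) mod p: c ≡ 2 (mod 89), and 2^65 mod 89 = 45.
m₂ = c^(d_q) mod q: c ≡ 22 (mod 61), and 22^53 mod 61 = 12.
h = q_inv·(m₁ − m₂) mod p = 54·(45 − 12) mod 89 = 2.
m = m₂ + h·q = 12 + 2·61 = 134.

134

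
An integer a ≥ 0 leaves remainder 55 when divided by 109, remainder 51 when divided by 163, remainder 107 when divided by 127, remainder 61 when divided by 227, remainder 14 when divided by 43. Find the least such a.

12824610221

From a ≡ 55 (mod 109) write a = 55 + 109t. Substituting into a ≡ 51 (mod 163) gives 109t ≡ 159 (mod 163), and since 109⁻¹ ≡ 3 (mod 163), t ≡ 151. Hence a ≡ 55 + 109·151 = 16514 (mod 17767).
From a ≡ 16514 (mod 17767) write a = 16514 + 17767t. Substituting into a ≡ 107 (mod 127) gives 17767t ≡ 103 (mod 127), and since 114⁻¹ ≡ 39 (mod 127), t ≡ 80. Hence a ≡ 16514 + 17767·80 = 1437874 (mod 2256409).
From a ≡ 1437874 (mod 2256409) write a = 1437874 + 2256409t. Substituting into a ≡ 61 (mod 227) gives 2256409t ≡ 5 (mod 227), and since 29⁻¹ ≡ 47 (mod 227), t ≡ 8. Hence a ≡ 1437874 + 2256409·8 = 19489146 (mod 512204843).
From a ≡ 19489146 (mod 512204843) write a = 19489146 + 512204843t. Substituting into a ≡ 14 (mod 43) gives 512204843t ≡ 16 (mod 43), and since 23⁻¹ ≡ 15 (mod 43), t ≡ 25. Hence a ≡ 19489146 + 512204843·25 = 12824610221 (mod 22024808249).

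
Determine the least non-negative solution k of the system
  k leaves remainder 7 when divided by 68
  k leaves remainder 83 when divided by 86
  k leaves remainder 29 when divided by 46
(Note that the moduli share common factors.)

34483

gcd(68, 86) = 2 and 2 | (83 − 7), so the pair is consistent; merging gives k ≡ 2319 (mod 2924), where 2924 = lcm(68, 86).
gcd(2924, 46) = 2 and 2 | (29 − 2319), so the pair is consistent; merging gives k ≡ 34483 (mod 67252), where 67252 = lcm(2924, 46).
The solution is unique modulo lcm(68, 86, 46) = 67252.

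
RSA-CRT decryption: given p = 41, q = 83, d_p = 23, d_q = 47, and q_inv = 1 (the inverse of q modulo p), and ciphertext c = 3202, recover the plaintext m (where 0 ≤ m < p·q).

m₁ = c^(d_p) mod p: c ≡ 4 (mod 41), and 4^23 mod 41 = 23.
m₂ = c^(d_q) mod q: c ≡ 48 (mod 83), and 48^47 mod 83 = 51.
h = q_inv·(m₁ − m₂) mod p = 1·(23 − 51) mod 41 = 13.
m = m₂ + h·q = 51 + 13·83 = 1130.

1130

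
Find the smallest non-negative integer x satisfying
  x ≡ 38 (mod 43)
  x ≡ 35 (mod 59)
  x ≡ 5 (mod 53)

34137

From x ≡ 38 (mod 43) write x = 38 + 43t. Substituting into x ≡ 35 (mod 59) gives 43t ≡ 56 (mod 59), and since 43⁻¹ ≡ 11 (mod 59), t ≡ 26. Hence x ≡ 38 + 43·26 = 1156 (mod 2537).
From x ≡ 1156 (mod 2537) write x = 1156 + 2537t. Substituting into x ≡ 5 (mod 53) gives 2537t ≡ 15 (mod 53), and since 46⁻¹ ≡ 15 (mod 53), t ≡ 13. Hence x ≡ 1156 + 2537·13 = 34137 (mod 134461).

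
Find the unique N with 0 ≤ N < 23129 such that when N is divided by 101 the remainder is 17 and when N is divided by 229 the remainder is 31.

21328

Combine the congruences pairwise.
From N ≡ 17 (mod 101) write N = 17 + 101t. Substituting into N ≡ 31 (mod 229) gives 101t ≡ 14 (mod 229), and since 101⁻¹ ≡ 195 (mod 229), t ≡ 211. Hence N ≡ 17 + 101·211 = 21328 (mod 23129).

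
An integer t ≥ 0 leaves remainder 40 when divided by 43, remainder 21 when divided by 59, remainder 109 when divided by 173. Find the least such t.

412195

From t ≡ 40 (mod 43) write t = 40 + 43s. Substituting into t ≡ 21 (mod 59) gives 43s ≡ 40 (mod 59), and since 43⁻¹ ≡ 11 (mod 59), s ≡ 27. Hence t ≡ 40 + 43·27 = 1201 (mod 2537).
From t ≡ 1201 (mod 2537) write t = 1201 + 2537s. Substituting into t ≡ 109 (mod 173) gives 2537s ≡ 119 (mod 173), and since 115⁻¹ ≡ 170 (mod 173), s ≡ 162. Hence t ≡ 1201 + 2537·162 = 412195 (mod 438901).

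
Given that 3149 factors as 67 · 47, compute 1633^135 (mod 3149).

Mod 67: 1633 ≡ 25; by Fermat, exponent reduces to 135 mod 66 = 3; 25^3 ≡ 14 (mod 67).
Mod 47: 1633 ≡ 35; by Fermat, exponent reduces to 135 mod 46 = 43; 35^43 ≡ 30 (mod 47).
Combine by CRT: x ≡ 14 (mod 67), x ≡ 30 (mod 47) ⇒ x ≡ 1957 (mod 3149).

1957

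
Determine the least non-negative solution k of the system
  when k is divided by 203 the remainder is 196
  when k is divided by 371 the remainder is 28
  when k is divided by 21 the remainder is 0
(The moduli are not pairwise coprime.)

Combine the congruences pairwise.
gcd(203, 371) = 7 and 7 | (28 − 196), so the pair is consistent; merging gives k ≡ 399 (mod 10759), where 10759 = lcm(203, 371).
gcd(10759, 21) = 7 and 7 | (0 − 399), so the pair is consistent; merging gives k ≡ 399 (mod 32277), where 32277 = lcm(10759, 21).
The solution is unique modulo lcm(203, 371, 21) = 32277.

399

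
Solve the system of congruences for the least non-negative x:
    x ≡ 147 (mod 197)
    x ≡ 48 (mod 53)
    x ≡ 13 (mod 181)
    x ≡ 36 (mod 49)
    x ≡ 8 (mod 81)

2983807457

The moduli are pairwise coprime; N = 197·53·181·49·81 = 7500699549.
N/197 = 38074617; 38074617 ≡ 33 (mod 197); 33·6 ≡ 1, so inverse 6.
N/53 = 141522633; 141522633 ≡ 19 (mod 53); 19·14 ≡ 1, so inverse 14.
N/181 = 41440329; 41440329 ≡ 17 (mod 181); 17·32 ≡ 1, so inverse 32.
N/49 = 153075501; 153075501 ≡ 40 (mod 49); 40·38 ≡ 1, so inverse 38.
N/81 = 92601229; 92601229 ≡ 4 (mod 81); 4·61 ≡ 1, so inverse 61.
x ≡ 147·38074617·6 + 48·141522633·14 + 13·41440329·32 + 36·153075501·38 + 8·92601229·61 = 400520883554.
400520883554 mod 7500699549 = 2983807457.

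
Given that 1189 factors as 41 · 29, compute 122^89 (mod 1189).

1106

Mod 41: 122 ≡ 40; by Fermat, exponent reduces to 89 mod 40 = 9; 40^9 ≡ 40 (mod 41).
Mod 29: 122 ≡ 6; by Fermat, exponent reduces to 89 mod 28 = 5; 6^5 ≡ 4 (mod 29).
Combine by CRT: x ≡ 40 (mod 41), x ≡ 4 (mod 29) ⇒ x ≡ 1106 (mod 1189).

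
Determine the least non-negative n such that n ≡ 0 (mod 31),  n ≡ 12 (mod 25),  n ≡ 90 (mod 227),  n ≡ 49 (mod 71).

Combine the congruences pairwise.
From n ≡ 0 (mod 31) write n = 0 + 31t. Substituting into n ≡ 12 (mod 25) gives 31t ≡ 12 (mod 25), and since 6⁻¹ ≡ 21 (mod 25), t ≡ 2. Hence n ≡ 0 + 31·2 = 62 (mod 775).
From n ≡ 62 (mod 775) write n = 62 + 775t. Substituting into n ≡ 90 (mod 227) gives 775t ≡ 28 (mod 227), and since 94⁻¹ ≡ 128 (mod 227), t ≡ 179. Hence n ≡ 62 + 775·179 = 138787 (mod 175925).
From n ≡ 138787 (mod 175925) write n = 138787 + 175925t. Substituting into n ≡ 49 (mod 71) gives 175925t ≡ 67 (mod 71), and since 58⁻¹ ≡ 60 (mod 71), t ≡ 44. Hence n ≡ 138787 + 175925·44 = 7879487 (mod 12490675).

7879487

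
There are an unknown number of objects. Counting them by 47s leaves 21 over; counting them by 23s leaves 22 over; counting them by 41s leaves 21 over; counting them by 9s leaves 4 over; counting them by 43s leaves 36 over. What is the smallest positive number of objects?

The moduli are pairwise coprime; M = 47·23·41·9·43 = 17152227.
M/47 = 364941; 364941 ≡ 33 (mod 47); 33·10 ≡ 1, so inverse 10.
M/23 = 745749; 745749 ≡ 20 (mod 23); 20·15 ≡ 1, so inverse 15.
M/41 = 418347; 418347 ≡ 24 (mod 41); 24·12 ≡ 1, so inverse 12.
M/9 = 1905803; 1905803 ≡ 8 (mod 9); 8·8 ≡ 1, so inverse 8.
M/43 = 398889; 398889 ≡ 21 (mod 43); 21·41 ≡ 1, so inverse 41.
N ≡ 21·364941·10 + 22·745749·15 + 21·418347·12 + 4·1905803·8 + 36·398889·41 = 1077904084.
1077904084 mod 17152227 = 14466010.

14466010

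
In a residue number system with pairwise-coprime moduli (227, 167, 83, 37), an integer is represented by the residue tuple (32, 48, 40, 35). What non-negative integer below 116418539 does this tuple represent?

47153834

From x ≡ 32 (mod 227) write x = 32 + 227t. Substituting into x ≡ 48 (mod 167) gives 227t ≡ 16 (mod 167), and since 60⁻¹ ≡ 103 (mod 167), t ≡ 145. Hence x ≡ 32 + 227·145 = 32947 (mod 37909).
From x ≡ 32947 (mod 37909) write x = 32947 + 37909t. Substituting into x ≡ 40 (mod 83) gives 37909t ≡ 44 (mod 83), and since 61⁻¹ ≡ 49 (mod 83), t ≡ 81. Hence x ≡ 32947 + 37909·81 = 3103576 (mod 3146447).
From x ≡ 3103576 (mod 3146447) write x = 3103576 + 3146447t. Substituting into x ≡ 35 (mod 37) gives 3146447t ≡ 19 (mod 37), and since 4⁻¹ ≡ 28 (mod 37), t ≡ 14. Hence x ≡ 3103576 + 3146447·14 = 47153834 (mod 116418539).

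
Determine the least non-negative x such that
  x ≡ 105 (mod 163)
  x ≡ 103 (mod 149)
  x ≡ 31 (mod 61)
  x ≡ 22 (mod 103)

The moduli are pairwise coprime; N = 163·149·61·103 = 152595221.
N/163 = 936167; 936167 ≡ 58 (mod 163); 58·104 ≡ 1, so inverse 104.
N/149 = 1024129; 1024129 ≡ 52 (mod 149); 52·43 ≡ 1, so inverse 43.
N/61 = 2501561; 2501561 ≡ 12 (mod 61); 12·56 ≡ 1, so inverse 56.
N/103 = 1481507; 1481507 ≡ 58 (mod 103); 58·16 ≡ 1, so inverse 16.
x ≡ 105·936167·104 + 103·1024129·43 + 31·2501561·56 + 22·1481507·16 = 19623011341.
19623011341 mod 152595221 = 90823053.

90823053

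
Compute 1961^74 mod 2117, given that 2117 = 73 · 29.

Mod 73: 1961 ≡ 63; by Fermat, exponent reduces to 74 mod 72 = 2; 63^2 ≡ 27 (mod 73).
Mod 29: 1961 ≡ 18; by Fermat, exponent reduces to 74 mod 28 = 18; 18^18 ≡ 4 (mod 29).
Combine by CRT: x ≡ 27 (mod 73), x ≡ 4 (mod 29) ⇒ x ≡ 903 (mod 2117).

903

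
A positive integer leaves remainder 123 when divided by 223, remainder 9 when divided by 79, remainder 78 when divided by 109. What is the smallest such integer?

From x ≡ 123 (mod 223) write x = 123 + 223t. Substituting into x ≡ 9 (mod 79) gives 223t ≡ 44 (mod 79), and since 65⁻¹ ≡ 62 (mod 79), t ≡ 42. Hence x ≡ 123 + 223·42 = 9489 (mod 17617).
From x ≡ 9489 (mod 17617) write x = 9489 + 17617t. Substituting into x ≡ 78 (mod 109) gives 17617t ≡ 72 (mod 109), and since 68⁻¹ ≡ 101 (mod 109), t ≡ 78. Hence x ≡ 9489 + 17617·78 = 1383615 (mod 1920253).

1383615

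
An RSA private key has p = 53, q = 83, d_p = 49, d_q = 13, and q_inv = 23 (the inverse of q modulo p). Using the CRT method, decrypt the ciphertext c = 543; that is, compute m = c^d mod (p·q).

678

m₁ = c^(d_p) mod p: c ≡ 13 (mod 53), and 13^49 mod 53 = 42.
m₂ = c^(d_q) mod q: c ≡ 45 (mod 83), and 45^13 mod 83 = 14.
h = q_inv·(m₁ − m₂) mod p = 23·(42 − 14) mod 53 = 8.
m = m₂ + h·q = 14 + 8·83 = 678.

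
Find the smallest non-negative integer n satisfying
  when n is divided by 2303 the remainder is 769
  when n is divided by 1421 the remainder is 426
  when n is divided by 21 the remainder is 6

196524

gcd(2303, 1421) = 49 and 49 | (426 − 769), so the pair is consistent; merging gives n ≡ 62950 (mod 66787), where 66787 = lcm(2303, 1421).
gcd(66787, 21) = 7 and 7 | (6 − 62950), so the pair is consistent; merging gives n ≡ 196524 (mod 200361), where 200361 = lcm(66787, 21).
The solution is unique modulo lcm(2303, 1421, 21) = 200361.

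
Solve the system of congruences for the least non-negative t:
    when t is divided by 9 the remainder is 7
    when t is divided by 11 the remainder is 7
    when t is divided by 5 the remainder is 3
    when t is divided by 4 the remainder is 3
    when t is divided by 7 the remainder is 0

From t ≡ 7 (mod 9) write t = 7 + 9s. Substituting into t ≡ 7 (mod 11) gives 9s ≡ 0 (mod 11), and since 9⁻¹ ≡ 5 (mod 11), s ≡ 0. Hence t ≡ 7 + 9·0 = 7 (mod 99).
From t ≡ 7 (mod 99) write t = 7 + 99s. Substituting into t ≡ 3 (mod 5) gives 99s ≡ 1 (mod 5), and since 4⁻¹ ≡ 4 (mod 5), s ≡ 4. Hence t ≡ 7 + 99·4 = 403 (mod 495).
From t ≡ 403 (mod 495) write t = 403 + 495s. Substituting into t ≡ 3 (mod 4) gives 495s ≡ 0 (mod 4), and since 3⁻¹ ≡ 3 (mod 4), s ≡ 0. Hence t ≡ 403 + 495·0 = 403 (mod 1980).
From t ≡ 403 (mod 1980) write t = 403 + 1980s. Substituting into t ≡ 0 (mod 7) gives 1980s ≡ 3 (mod 7), and since 6⁻¹ ≡ 6 (mod 7), s ≡ 4. Hence t ≡ 403 + 1980·4 = 8323 (mod 13860).

8323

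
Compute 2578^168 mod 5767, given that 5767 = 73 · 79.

811

Mod 73: 2578 ≡ 23; by Fermat, exponent reduces to 168 mod 72 = 24; 23^24 ≡ 8 (mod 73).
Mod 79: 2578 ≡ 50; by Fermat, exponent reduces to 168 mod 78 = 12; 50^12 ≡ 21 (mod 79).
Combine by CRT: x ≡ 8 (mod 73), x ≡ 21 (mod 79) ⇒ x ≡ 811 (mod 5767).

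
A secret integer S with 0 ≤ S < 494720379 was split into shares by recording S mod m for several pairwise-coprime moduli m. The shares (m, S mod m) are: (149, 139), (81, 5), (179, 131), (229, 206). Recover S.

173822198

Combine the congruences pairwise.
From S ≡ 139 (mod 149) write S = 139 + 149t. Substituting into S ≡ 5 (mod 81) gives 149t ≡ 28 (mod 81), and since 68⁻¹ ≡ 56 (mod 81), t ≡ 29. Hence S ≡ 139 + 149·29 = 4460 (mod 12069).
From S ≡ 4460 (mod 12069) write S = 4460 + 12069t. Substituting into S ≡ 131 (mod 179) gives 12069t ≡ 146 (mod 179), and since 76⁻¹ ≡ 106 (mod 179), t ≡ 82. Hence S ≡ 4460 + 12069·82 = 994118 (mod 2160351).
From S ≡ 994118 (mod 2160351) write S = 994118 + 2160351t. Substituting into S ≡ 206 (mod 229) gives 2160351t ≡ 177 (mod 229), and since 194⁻¹ ≡ 157 (mod 229), t ≡ 80. Hence S ≡ 994118 + 2160351·80 = 173822198 (mod 494720379).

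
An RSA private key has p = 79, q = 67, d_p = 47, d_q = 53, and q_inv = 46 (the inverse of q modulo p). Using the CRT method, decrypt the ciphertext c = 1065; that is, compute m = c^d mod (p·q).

m₁ = c^(d_p) mod p: c ≡ 38 (mod 79), and 38^47 mod 79 = 21.
m₂ = c^(d_q) mod q: c ≡ 60 (mod 67), and 60^53 mod 67 = 17.
h = q_inv·(m₁ − m₂) mod p = 46·(21 − 17) mod 79 = 26.
m = m₂ + h·q = 17 + 26·67 = 1759.

1759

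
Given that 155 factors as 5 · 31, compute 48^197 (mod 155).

Mod 5: 48 ≡ 3; by Fermat, exponent reduces to 197 mod 4 = 1; 3^1 ≡ 3 (mod 5).
Mod 31: 48 ≡ 17; by Fermat, exponent reduces to 197 mod 30 = 17; 17^17 ≡ 21 (mod 31).
Combine by CRT: x ≡ 3 (mod 5), x ≡ 21 (mod 31) ⇒ x ≡ 83 (mod 155).

83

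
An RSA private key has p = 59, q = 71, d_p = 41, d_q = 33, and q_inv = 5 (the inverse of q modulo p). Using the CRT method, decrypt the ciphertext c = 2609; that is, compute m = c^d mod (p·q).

3179

m₁ = c^(d_p) mod p: c ≡ 13 (mod 59), and 13^41 mod 59 = 52.
m₂ = c^(d_q) mod q: c ≡ 53 (mod 71), and 53^33 mod 71 = 55.
h = q_inv·(m₁ − m₂) mod p = 5·(52 − 55) mod 59 = 44.
m = m₂ + h·q = 55 + 44·71 = 3179.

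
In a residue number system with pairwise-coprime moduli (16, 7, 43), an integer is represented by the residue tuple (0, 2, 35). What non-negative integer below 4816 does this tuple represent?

Combine the congruences pairwise.
From x ≡ 0 (mod 16) write x = 0 + 16t. Substituting into x ≡ 2 (mod 7) gives 16t ≡ 2 (mod 7), and since 2⁻¹ ≡ 4 (mod 7), t ≡ 1. Hence x ≡ 0 + 16·1 = 16 (mod 112).
From x ≡ 16 (mod 112) write x = 16 + 112t. Substituting into x ≡ 35 (mod 43) gives 112t ≡ 19 (mod 43), and since 26⁻¹ ≡ 5 (mod 43), t ≡ 9. Hence x ≡ 16 + 112·9 = 1024 (mod 4816).

1024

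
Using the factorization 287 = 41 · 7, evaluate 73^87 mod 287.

Mod 41: 73 ≡ 32; by Fermat, exponent reduces to 87 mod 40 = 7; 32^7 ≡ 9 (mod 41).
Mod 7: 73 ≡ 3; by Fermat, exponent reduces to 87 mod 6 = 3; 3^3 ≡ 6 (mod 7).
Combine by CRT: x ≡ 9 (mod 41), x ≡ 6 (mod 7) ⇒ x ≡ 132 (mod 287).

132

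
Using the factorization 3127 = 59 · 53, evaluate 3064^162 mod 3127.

Mod 59: 3064 ≡ 55; by Fermat, exponent reduces to 162 mod 58 = 46; 55^46 ≡ 27 (mod 59).
Mod 53: 3064 ≡ 43; by Fermat, exponent reduces to 162 mod 52 = 6; 43^6 ≡ 49 (mod 53).
Combine by CRT: x ≡ 27 (mod 59), x ≡ 49 (mod 53) ⇒ x ≡ 2328 (mod 3127).

2328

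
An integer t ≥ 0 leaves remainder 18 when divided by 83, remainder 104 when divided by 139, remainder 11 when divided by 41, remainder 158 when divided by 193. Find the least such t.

63043415

The moduli are pairwise coprime; N = 83·139·41·193 = 91292281.
N/83 = 1099907; 1099907 ≡ 74 (mod 83); 74·46 ≡ 1, so inverse 46.
N/139 = 656779; 656779 ≡ 4 (mod 139); 4·35 ≡ 1, so inverse 35.
N/41 = 2226641; 2226641 ≡ 13 (mod 41); 13·19 ≡ 1, so inverse 19.
N/193 = 473017; 473017 ≡ 167 (mod 193); 167·141 ≡ 1, so inverse 141.
t ≡ 18·1099907·46 + 104·656779·35 + 11·2226641·19 + 158·473017·141 = 14304639251.
14304639251 mod 91292281 = 63043415.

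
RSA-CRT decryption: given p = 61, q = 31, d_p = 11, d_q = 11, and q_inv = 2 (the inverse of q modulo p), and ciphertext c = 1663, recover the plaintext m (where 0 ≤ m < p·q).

1123

m₁ = c^(d_p) mod p: c ≡ 16 (mod 61), and 16^11 mod 61 = 25.
m₂ = c^(d_q) mod q: c ≡ 20 (mod 31), and 20^11 mod 31 = 7.
h = q_inv·(m₁ − m₂) mod p = 2·(25 − 7) mod 61 = 36.
m = m₂ + h·q = 7 + 36·31 = 1123.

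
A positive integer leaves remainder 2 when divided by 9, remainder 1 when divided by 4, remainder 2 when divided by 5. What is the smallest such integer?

137

The moduli are pairwise coprime; N = 9·4·5 = 180.
N/9 = 20; 20 ≡ 2 (mod 9); 2·5 ≡ 1, so inverse 5.
N/4 = 45; 45 ≡ 1 (mod 4), inverse 1.
N/5 = 36; 36 ≡ 1 (mod 5), inverse 1.
k ≡ 2·20·5 + 1·45·1 + 2·36·1 = 317.
317 mod 180 = 137.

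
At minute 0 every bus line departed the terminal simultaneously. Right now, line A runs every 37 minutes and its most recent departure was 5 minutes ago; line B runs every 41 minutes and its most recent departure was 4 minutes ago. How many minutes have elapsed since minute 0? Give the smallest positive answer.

Combine the congruences pairwise.
From t ≡ 5 (mod 37) write t = 5 + 37s. Substituting into t ≡ 4 (mod 41) gives 37s ≡ 40 (mod 41), and since 37⁻¹ ≡ 10 (mod 41), s ≡ 31. Hence t ≡ 5 + 37·31 = 1152 (mod 1517).

1152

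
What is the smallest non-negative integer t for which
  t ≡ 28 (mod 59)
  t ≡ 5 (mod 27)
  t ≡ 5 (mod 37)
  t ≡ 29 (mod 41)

1246757

The moduli are pairwise coprime; N = 59·27·37·41 = 2416581.
N/59 = 40959; 40959 ≡ 13 (mod 59); 13·50 ≡ 1, so inverse 50.
N/27 = 89503; 89503 ≡ 25 (mod 27); 25·13 ≡ 1, so inverse 13.
N/37 = 65313; 65313 ≡ 8 (mod 37); 8·14 ≡ 1, so inverse 14.
N/41 = 58941; 58941 ≡ 24 (mod 41); 24·12 ≡ 1, so inverse 12.
t ≡ 28·40959·50 + 5·89503·13 + 5·65313·14 + 29·58941·12 = 88243673.
88243673 mod 2416581 = 1246757.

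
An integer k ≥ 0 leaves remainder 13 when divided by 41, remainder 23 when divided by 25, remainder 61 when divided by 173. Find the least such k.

124448

Combine the congruences pairwise.
From k ≡ 13 (mod 41) write k = 13 + 41t. Substituting into k ≡ 23 (mod 25) gives 41t ≡ 10 (mod 25), and since 16⁻¹ ≡ 11 (mod 25), t ≡ 10. Hence k ≡ 13 + 41·10 = 423 (mod 1025).
From k ≡ 423 (mod 1025) write k = 423 + 1025t. Substituting into k ≡ 61 (mod 173) gives 1025t ≡ 157 (mod 173), and since 160⁻¹ ≡ 133 (mod 173), t ≡ 121. Hence k ≡ 423 + 1025·121 = 124448 (mod 177325).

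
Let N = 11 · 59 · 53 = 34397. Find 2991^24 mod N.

27402

Mod 11: 2991 ≡ 10; by Fermat, exponent reduces to 24 mod 10 = 4; 10^4 ≡ 1 (mod 11).
Mod 59: 2991 ≡ 41; 41^24 ≡ 26 (mod 59).
Mod 53: 2991 ≡ 23; 23^24 ≡ 1 (mod 53).
Combine by CRT: x ≡ 1 (mod 11), x ≡ 26 (mod 59), x ≡ 1 (mod 53) ⇒ x ≡ 27402 (mod 34397).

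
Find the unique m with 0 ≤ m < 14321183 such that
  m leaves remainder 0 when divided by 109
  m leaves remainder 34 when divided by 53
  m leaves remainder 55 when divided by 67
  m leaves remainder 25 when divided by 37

1851801

The moduli are pairwise coprime; N = 109·53·67·37 = 14321183.
N/109 = 131387; 131387 ≡ 42 (mod 109); 42·13 ≡ 1, so inverse 13.
N/53 = 270211; 270211 ≡ 17 (mod 53); 17·25 ≡ 1, so inverse 25.
N/67 = 213749; 213749 ≡ 19 (mod 67); 19·60 ≡ 1, so inverse 60.
N/37 = 387059; 387059 ≡ 2 (mod 37); 2·19 ≡ 1, so inverse 19.
m ≡ 0·131387·13 + 34·270211·25 + 55·213749·60 + 25·387059·19 = 1118904075.
1118904075 mod 14321183 = 1851801.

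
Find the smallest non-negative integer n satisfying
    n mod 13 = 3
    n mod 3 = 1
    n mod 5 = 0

The moduli are pairwise coprime; M = 13·3·5 = 195.
M/13 = 15; 15 ≡ 2 (mod 13); 2·7 ≡ 1, so inverse 7.
M/3 = 65; 65 ≡ 2 (mod 3); 2·2 ≡ 1, so inverse 2.
M/5 = 39; 39 ≡ 4 (mod 5); 4·4 ≡ 1, so inverse 4.
n ≡ 3·15·7 + 1·65·2 + 0·39·4 = 445.
445 mod 195 = 55.

55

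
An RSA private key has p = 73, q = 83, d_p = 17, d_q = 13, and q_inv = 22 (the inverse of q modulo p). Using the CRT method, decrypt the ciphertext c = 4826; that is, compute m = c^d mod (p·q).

m₁ = c^(d_p) mod p: c ≡ 8 (mod 73), and 8^17 mod 73 = 64.
m₂ = c^(d_q) mod q: c ≡ 12 (mod 83), and 12^13 mod 83 = 23.
h = q_inv·(m₁ − m₂) mod p = 22·(64 − 23) mod 73 = 26.
m = m₂ + h·q = 23 + 26·83 = 2181.

2181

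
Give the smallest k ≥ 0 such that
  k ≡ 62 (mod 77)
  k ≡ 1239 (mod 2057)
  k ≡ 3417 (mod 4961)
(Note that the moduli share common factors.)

147286

gcd(77, 2057) = 11 and 11 | (1239 − 62), so the pair is consistent; merging gives k ≡ 3296 (mod 14399), where 14399 = lcm(77, 2057).
gcd(14399, 4961) = 121 and 121 | (3417 − 3296), so the pair is consistent; merging gives k ≡ 147286 (mod 590359), where 590359 = lcm(14399, 4961).
The solution is unique modulo lcm(77, 2057, 4961) = 590359.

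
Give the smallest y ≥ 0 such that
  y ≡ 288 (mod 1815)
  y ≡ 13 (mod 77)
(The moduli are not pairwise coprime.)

gcd(1815, 77) = 11 and 11 | (13 − 288), so the pair is consistent; merging gives y ≡ 11178 (mod 12705), where 12705 = lcm(1815, 77).
The solution is unique modulo lcm(1815, 77) = 12705.

11178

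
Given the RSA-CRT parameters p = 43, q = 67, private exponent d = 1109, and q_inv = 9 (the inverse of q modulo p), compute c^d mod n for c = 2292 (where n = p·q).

d_p = d mod (p−1) = 1109 mod 42 = 17; d_q = d mod (q−1) = 53.
m₁ = c^(d_p) mod p: c ≡ 13 (mod 43), and 13^17 mod 43 = 24.
m₂ = c^(d_q) mod q: c ≡ 14 (mod 67), and 14^53 mod 67 = 40.
h = q_inv·(m₁ − m₂) mod p = 9·(24 − 40) mod 43 = 28.
m = m₂ + h·q = 40 + 28·67 = 1916.

1916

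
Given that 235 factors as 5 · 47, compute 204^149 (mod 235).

59

Mod 5: 204 ≡ 4; by Fermat, exponent reduces to 149 mod 4 = 1; 4^1 ≡ 4 (mod 5).
Mod 47: 204 ≡ 16; by Fermat, exponent reduces to 149 mod 46 = 11; 16^11 ≡ 12 (mod 47).
Combine by CRT: x ≡ 4 (mod 5), x ≡ 12 (mod 47) ⇒ x ≡ 59 (mod 235).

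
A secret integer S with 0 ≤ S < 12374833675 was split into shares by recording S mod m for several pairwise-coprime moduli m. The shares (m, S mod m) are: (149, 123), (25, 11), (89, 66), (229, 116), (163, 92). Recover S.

4556500136

From S ≡ 123 (mod 149) write S = 123 + 149t. Substituting into S ≡ 11 (mod 25) gives 149t ≡ 13 (mod 25), and since 24⁻¹ ≡ 24 (mod 25), t ≡ 12. Hence S ≡ 123 + 149·12 = 1911 (mod 3725).
From S ≡ 1911 (mod 3725) write S = 1911 + 3725t. Substituting into S ≡ 66 (mod 89) gives 3725t ≡ 24 (mod 89), and since 76⁻¹ ≡ 41 (mod 89), t ≡ 5. Hence S ≡ 1911 + 3725·5 = 20536 (mod 331525).
From S ≡ 20536 (mod 331525) write S = 20536 + 331525t. Substituting into S ≡ 116 (mod 229) gives 331525t ≡ 190 (mod 229), and since 162⁻¹ ≡ 41 (mod 229), t ≡ 4. Hence S ≡ 20536 + 331525·4 = 1346636 (mod 75919225).
From S ≡ 1346636 (mod 75919225) write S = 1346636 + 75919225t. Substituting into S ≡ 92 (mod 163) gives 75919225t ≡ 162 (mod 163), and since 19⁻¹ ≡ 103 (mod 163), t ≡ 60. Hence S ≡ 1346636 + 75919225·60 = 4556500136 (mod 12374833675).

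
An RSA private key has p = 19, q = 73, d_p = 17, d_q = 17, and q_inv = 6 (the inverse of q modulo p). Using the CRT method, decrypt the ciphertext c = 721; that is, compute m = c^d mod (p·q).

m₁ = c^(d_p) mod p: c ≡ 18 (mod 19), and 18^17 mod 19 = 18.
m₂ = c^(d_q) mod q: c ≡ 64 (mod 73), and 64^17 mod 73 = 8.
h = q_inv·(m₁ − m₂) mod p = 6·(18 − 8) mod 19 = 3.
m = m₂ + h·q = 8 + 3·73 = 227.

227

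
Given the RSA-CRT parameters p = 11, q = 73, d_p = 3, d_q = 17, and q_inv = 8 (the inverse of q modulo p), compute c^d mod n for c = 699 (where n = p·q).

161

m₁ = c^(d_p) mod p: c ≡ 6 (mod 11), and 6^3 mod 11 = 7.
m₂ = c^(d_q) mod q: c ≡ 42 (mod 73), and 42^17 mod 73 = 15.
h = q_inv·(m₁ − m₂) mod p = 8·(7 − 15) mod 11 = 2.
m = m₂ + h·q = 15 + 2·73 = 161.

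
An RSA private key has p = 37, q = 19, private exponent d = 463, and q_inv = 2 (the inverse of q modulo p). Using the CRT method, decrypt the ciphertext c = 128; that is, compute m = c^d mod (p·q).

d_p = d mod (p−1) = 463 mod 36 = 31; d_q = d mod (q−1) = 13.
m₁ = c^(d_p) mod p: c ≡ 17 (mod 37), and 17^31 mod 37 = 2.
m₂ = c^(d_q) mod q: c ≡ 14 (mod 19), and 14^13 mod 19 = 2.
h = q_inv·(m₁ − m₂) mod p = 2·(2 − 2) mod 37 = 0.
m = m₂ + h·q = 2 + 0·19 = 2.

2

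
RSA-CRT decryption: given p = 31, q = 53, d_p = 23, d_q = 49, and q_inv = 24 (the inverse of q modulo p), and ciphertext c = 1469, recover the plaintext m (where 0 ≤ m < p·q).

1138

m₁ = c^(d_p) mod p: c ≡ 12 (mod 31), and 12^23 mod 31 = 22.
m₂ = c^(d_q) mod q: c ≡ 38 (mod 53), and 38^49 mod 53 = 25.
h = q_inv·(m₁ − m₂) mod p = 24·(22 − 25) mod 31 = 21.
m = m₂ + h·q = 25 + 21·53 = 1138.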